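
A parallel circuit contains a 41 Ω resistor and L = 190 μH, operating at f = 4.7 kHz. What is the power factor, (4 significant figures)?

ω = 2πf = 29530 rad/s
X_L = ωL = 5.611 Ω
Parallel: admittances add. Y = 1/R + 1/(jωL)
Y = (0.02439 − j0.1782) S
|Y| = 0.1799 S → |Z| = 1/|Y| = 5.559 Ω, ∠Z = −∠Y = 82.21°
cos φ = cos(82.21°) = 0.1356

0.1356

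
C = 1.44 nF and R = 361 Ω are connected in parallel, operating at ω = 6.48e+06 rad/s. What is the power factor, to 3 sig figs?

0.285

X_C = 1/(ωC) = 107 Ω
Parallel: admittances add. Y = 1/R + jωC
Y = (0.00277 + j0.00933) S
|Y| = 0.00973 S → |Z| = 1/|Y| = 103 Ω, ∠Z = −∠Y = -73.5°
cos φ = cos(-73.5°) = 0.285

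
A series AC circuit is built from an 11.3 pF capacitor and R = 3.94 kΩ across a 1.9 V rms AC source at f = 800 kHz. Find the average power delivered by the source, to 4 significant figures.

ω = 2πf = 5.027e+06 rad/s
X_C = 1/(ωC) = 17610 Ω
Z = 3940 − j17610 Ω
|Z| = √(3940² + 17610²) = 18040 Ω
∠Z = arctan(-17610/3940) = -77.39°
I = V/|Z| = 105.3 μA
P = VI cos φ = 1.9 × 0.0001053 × cos(-77.39°) = 43.70 μW

43.70 μW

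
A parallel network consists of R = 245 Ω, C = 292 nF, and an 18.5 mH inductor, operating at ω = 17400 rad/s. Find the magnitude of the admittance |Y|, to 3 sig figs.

4.53 mS

X_L = ωL = 322 Ω
X_C = 1/(ωC) = 197 Ω
Parallel: admittances add. Y = 1/R + 1/(jωL) + jωC
Y = (0.00408 + j0.00197) S
|Y| = 0.00453 S → |Z| = 1/|Y| = 221 Ω, ∠Z = −∠Y = -25.8°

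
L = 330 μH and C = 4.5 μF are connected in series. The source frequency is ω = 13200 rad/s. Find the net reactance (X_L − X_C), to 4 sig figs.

-12.48 Ω

X_L = ωL = 4.356 Ω
X_C = 1/(ωC) = 16.84 Ω
X = 4.356 − 16.84 = -12.48 Ω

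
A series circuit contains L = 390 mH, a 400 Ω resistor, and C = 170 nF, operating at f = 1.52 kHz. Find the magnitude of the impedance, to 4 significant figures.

ω = 2πf = 9550 rad/s
X_L = ωL = 3725 Ω
X_C = 1/(ωC) = 615.9 Ω
Net reactance X = X_L − X_C = 3109 Ω
Z = 400.0 + j3109 Ω
|Z| = √(400.0² + 3109²) = 3134 Ω

3134 Ω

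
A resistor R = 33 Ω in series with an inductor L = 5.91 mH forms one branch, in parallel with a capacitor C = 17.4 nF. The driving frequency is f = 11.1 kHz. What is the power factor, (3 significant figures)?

ω = 2πf = 69740 rad/s
X_L = ωL = 412 Ω
X_C = 1/(ωC) = 824 Ω
Branch 1 (R+jX_L): Z₁ = 33.0 + j412 Ω, |Z₁| = 414 Ω
Branch 2 (−jX_C): Z₂ = −j824 Ω
Parallel: Z = Z₁Z₂/(Z₁+Z₂), |Z| = 825 Ω, ∠Z = 80.8°
cos φ = cos(80.8°) = 0.159

0.159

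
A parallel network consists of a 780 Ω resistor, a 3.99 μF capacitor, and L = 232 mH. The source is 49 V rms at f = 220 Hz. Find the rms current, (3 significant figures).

ω = 2πf = 1382 rad/s
X_L = ωL = 321 Ω
X_C = 1/(ωC) = 181 Ω
Parallel: admittances add. Y = 1/R + 1/(jωL) + jωC
Y = (0.00128 + j0.00240) S
|Y| = 0.00272 S → |Z| = 1/|Y| = 368 Ω, ∠Z = −∠Y = -61.9°
I = V/|Z| = 49/368 = 133 mA

133 mA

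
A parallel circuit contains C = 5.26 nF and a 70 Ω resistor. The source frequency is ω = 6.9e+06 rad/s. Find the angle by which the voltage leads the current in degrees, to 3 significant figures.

X_C = 1/(ωC) = 27.6 Ω
Parallel: admittances add. Y = 1/R + jωC
Y = (0.0143 + j0.0363) S
|Y| = 0.0390 S → |Z| = 1/|Y| = 25.6 Ω, ∠Z = −∠Y = -68.5°

-68.5°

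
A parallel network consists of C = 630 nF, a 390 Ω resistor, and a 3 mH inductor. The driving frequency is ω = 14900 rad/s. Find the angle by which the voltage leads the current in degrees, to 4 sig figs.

X_L = ωL = 44.70 Ω
X_C = 1/(ωC) = 106.5 Ω
Parallel: admittances add. Y = 1/R + 1/(jωL) + jωC
Y = (0.002564 − j0.01298) S
|Y| = 0.01324 S → |Z| = 1/|Y| = 75.56 Ω, ∠Z = −∠Y = 78.83°

78.83°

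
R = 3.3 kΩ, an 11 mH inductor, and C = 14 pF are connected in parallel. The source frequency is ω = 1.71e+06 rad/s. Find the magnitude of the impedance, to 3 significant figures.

3280 Ω

X_L = ωL = 18800 Ω
X_C = 1/(ωC) = 41800 Ω
Parallel: admittances add. Y = 1/R + 1/(jωL) + jωC
Y = (0.000303 − j2.92e-05) S
|Y| = 0.000304 S → |Z| = 1/|Y| = 3280 Ω, ∠Z = −∠Y = 5.51°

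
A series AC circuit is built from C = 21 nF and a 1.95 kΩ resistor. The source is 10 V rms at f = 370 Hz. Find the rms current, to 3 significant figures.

486 μA

ω = 2πf = 2325 rad/s
X_C = 1/(ωC) = 20500 Ω
Z = 1950 − j20500 Ω
|Z| = √(1950² + 20500²) = 20600 Ω
I = V/|Z| = 10/20600 = 486 μA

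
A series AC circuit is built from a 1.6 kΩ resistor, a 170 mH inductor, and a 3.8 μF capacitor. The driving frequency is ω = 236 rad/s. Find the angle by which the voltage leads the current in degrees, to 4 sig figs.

-33.90°

X_L = ωL = 40.12 Ω
X_C = 1/(ωC) = 1115 Ω
Net reactance X = X_L − X_C = -1075 Ω
Z = 1600 − j1075 Ω
|Z| = √(1600² + 1075²) = 1928 Ω
∠Z = arctan(-1075/1600) = -33.90°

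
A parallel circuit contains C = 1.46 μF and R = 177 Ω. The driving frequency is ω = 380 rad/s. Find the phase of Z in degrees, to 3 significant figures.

X_C = 1/(ωC) = 1800 Ω
Parallel: admittances add. Y = 1/R + jωC
Y = (0.00565 + j0.000555) S
|Y| = 0.00568 S → |Z| = 1/|Y| = 176 Ω, ∠Z = −∠Y = -5.61°

-5.61°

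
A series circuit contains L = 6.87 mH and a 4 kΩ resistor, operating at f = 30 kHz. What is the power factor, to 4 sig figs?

0.9514

ω = 2πf = 188500 rad/s
X_L = ωL = 1295 Ω
Z = 4000 + j1295 Ω
|Z| = √(4000² + 1295²) = 4204 Ω
∠Z = arctan(1295/4000) = 17.94°
cos φ = cos(17.94°) = 0.9514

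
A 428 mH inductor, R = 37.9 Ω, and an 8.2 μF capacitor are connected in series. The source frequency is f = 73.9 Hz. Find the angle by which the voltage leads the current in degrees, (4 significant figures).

ω = 2πf = 464.3 rad/s
X_L = ωL = 198.7 Ω
X_C = 1/(ωC) = 262.6 Ω
Net reactance X = X_L − X_C = -63.91 Ω
Z = 37.90 − j63.91 Ω
|Z| = √(37.90² + 63.91²) = 74.30 Ω
∠Z = arctan(-63.91/37.90) = -59.33°

-59.33°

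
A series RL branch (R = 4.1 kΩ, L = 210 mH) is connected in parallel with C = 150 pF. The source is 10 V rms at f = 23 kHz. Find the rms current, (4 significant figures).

115.4 μA

ω = 2πf = 144500 rad/s
X_L = ωL = 30350 Ω
X_C = 1/(ωC) = 46130 Ω
Branch 1 (R+jX_L): Z₁ = 4100 + j30350 Ω, |Z₁| = 30620 Ω
Branch 2 (−jX_C): Z₂ = −j46130 Ω
Parallel: Z = Z₁Z₂/(Z₁+Z₂), |Z| = 86630 Ω, ∠Z = 67.74°
I = V/|Z| = 10/86630 = 115.4 μA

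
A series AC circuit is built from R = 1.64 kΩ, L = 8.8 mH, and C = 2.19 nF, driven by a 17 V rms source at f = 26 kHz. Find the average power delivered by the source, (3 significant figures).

ω = 2πf = 163400 rad/s
X_L = ωL = 1440 Ω
X_C = 1/(ωC) = 2800 Ω
Net reactance X = X_L − X_C = -1360 Ω
Z = 1640 − j1360 Ω
|Z| = √(1640² + 1360²) = 2130 Ω
∠Z = arctan(-1360/1640) = -39.6°
I = V/|Z| = 7.99 mA
P = VI cos φ = 17 × 0.00799 × cos(-39.6°) = 105 mW

105 mW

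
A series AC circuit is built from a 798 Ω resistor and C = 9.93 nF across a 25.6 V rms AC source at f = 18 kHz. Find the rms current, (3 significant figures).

ω = 2πf = 113100 rad/s
X_C = 1/(ωC) = 890 Ω
Z = 798 − j890 Ω
|Z| = √(798² + 890²) = 1200 Ω
I = V/|Z| = 25.6/1200 = 21.4 mA

21.4 mA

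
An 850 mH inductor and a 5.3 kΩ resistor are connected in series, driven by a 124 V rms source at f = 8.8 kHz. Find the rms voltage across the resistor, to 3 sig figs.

13.9 V

ω = 2πf = 55290 rad/s
X_L = ωL = 47000 Ω
Z = 5300 + j47000 Ω
|Z| = √(5300² + 47000²) = 47300 Ω
I = V/|Z| = 2.62 mA
V_R = I·|Z_R| = 0.00262 × 5300 = 13.9 V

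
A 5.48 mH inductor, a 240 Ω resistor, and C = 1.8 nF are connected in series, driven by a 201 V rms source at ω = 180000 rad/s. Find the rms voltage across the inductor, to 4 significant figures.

X_L = ωL = 986.4 Ω
X_C = 1/(ωC) = 3086 Ω
Net reactance X = X_L − X_C = -2100 Ω
Z = 240.0 − j2100 Ω
|Z| = √(240.0² + 2100²) = 2114 Ω
I = V/|Z| = 95.09 mA
V_L = I·|Z_L| = 0.09509 × 986.4 = 93.80 V

93.80 V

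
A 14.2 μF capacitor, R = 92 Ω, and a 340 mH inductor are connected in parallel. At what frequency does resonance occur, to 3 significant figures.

72.4 Hz

ω₀ = 1/√(LC) = 1/√(0.34 × 1.42e-05) = 455.1 rad/s
f₀ = ω₀/(2π) = 72.4 Hz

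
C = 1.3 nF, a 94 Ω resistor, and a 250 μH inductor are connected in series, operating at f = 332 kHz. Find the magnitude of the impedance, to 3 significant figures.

179 Ω

ω = 2πf = 2.086e+06 rad/s
X_L = ωL = 522 Ω
X_C = 1/(ωC) = 369 Ω
Net reactance X = X_L − X_C = 153 Ω
Z = 94.0 + j153 Ω
|Z| = √(94.0² + 153²) = 179 Ω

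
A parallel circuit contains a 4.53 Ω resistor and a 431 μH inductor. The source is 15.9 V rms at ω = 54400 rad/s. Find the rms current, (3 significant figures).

3.57 A

X_L = ωL = 23.4 Ω
Parallel: admittances add. Y = 1/R + 1/(jωL)
Y = (0.221 − j0.0427) S
|Y| = 0.225 S → |Z| = 1/|Y| = 4.45 Ω, ∠Z = −∠Y = 10.9°
I = V/|Z| = 15.9/4.45 = 3.57 A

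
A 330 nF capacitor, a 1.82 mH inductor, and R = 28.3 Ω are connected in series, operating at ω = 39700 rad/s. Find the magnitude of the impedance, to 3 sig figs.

28.6 Ω

X_L = ωL = 72.3 Ω
X_C = 1/(ωC) = 76.3 Ω
Net reactance X = X_L − X_C = -4.08 Ω
Z = 28.3 − j4.08 Ω
|Z| = √(28.3² + 4.08²) = 28.6 Ω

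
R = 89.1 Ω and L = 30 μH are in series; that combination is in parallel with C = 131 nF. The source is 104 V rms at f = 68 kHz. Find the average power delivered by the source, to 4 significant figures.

ω = 2πf = 427300 rad/s
X_L = ωL = 12.82 Ω
X_C = 1/(ωC) = 17.87 Ω
Branch 1 (R+jX_L): Z₁ = 89.10 + j12.82 Ω, |Z₁| = 90.02 Ω
Branch 2 (−jX_C): Z₂ = −j17.87 Ω
Parallel: Z = Z₁Z₂/(Z₁+Z₂), |Z| = 18.02 Ω, ∠Z = -78.57°
I = V/|Z| = 5.771 A
P = VI cos φ = 104 × 5.771 × cos(-78.57°) = 118.9 W

118.9 W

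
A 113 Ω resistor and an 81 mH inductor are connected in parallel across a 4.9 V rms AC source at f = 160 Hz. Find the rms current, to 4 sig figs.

ω = 2πf = 1005 rad/s
X_L = ωL = 81.43 Ω
Parallel: admittances add. Y = 1/R + 1/(jωL)
Y = (0.008850 − j0.01228) S
|Y| = 0.01514 S → |Z| = 1/|Y| = 66.06 Ω, ∠Z = −∠Y = 54.22°
I = V/|Z| = 4.9/66.06 = 74.17 mA

74.17 mA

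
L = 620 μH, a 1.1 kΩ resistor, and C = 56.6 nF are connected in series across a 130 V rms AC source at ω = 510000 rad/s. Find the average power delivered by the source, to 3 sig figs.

X_L = ωL = 316 Ω
X_C = 1/(ωC) = 34.6 Ω
Net reactance X = X_L − X_C = 282 Ω
Z = 1100 + j282 Ω
|Z| = √(1100² + 282²) = 1140 Ω
∠Z = arctan(282/1100) = 14.4°
I = V/|Z| = 114 mA
P = VI cos φ = 130 × 0.114 × cos(14.4°) = 14.4 W

14.4 W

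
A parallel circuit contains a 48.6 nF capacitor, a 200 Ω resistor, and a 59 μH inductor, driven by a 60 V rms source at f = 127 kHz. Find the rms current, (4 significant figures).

1.094 A

ω = 2πf = 798000 rad/s
X_L = ωL = 47.08 Ω
X_C = 1/(ωC) = 25.79 Ω
Parallel: admittances add. Y = 1/R + 1/(jωL) + jωC
Y = (0.005000 + j0.01754) S
|Y| = 0.01824 S → |Z| = 1/|Y| = 54.83 Ω, ∠Z = −∠Y = -74.09°
I = V/|Z| = 60/54.83 = 1.094 A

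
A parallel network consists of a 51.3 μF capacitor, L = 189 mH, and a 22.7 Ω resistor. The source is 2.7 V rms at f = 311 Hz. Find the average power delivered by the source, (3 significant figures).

ω = 2πf = 1954 rad/s
X_L = ωL = 369 Ω
X_C = 1/(ωC) = 9.98 Ω
Parallel: admittances add. Y = 1/R + 1/(jωL) + jωC
Y = (0.0441 + j0.0975) S
|Y| = 0.107 S → |Z| = 1/|Y| = 9.34 Ω, ∠Z = −∠Y = -65.7°
I = V/|Z| = 289 mA
P = VI cos φ = 2.7 × 0.289 × cos(-65.7°) = 321 mW

321 mW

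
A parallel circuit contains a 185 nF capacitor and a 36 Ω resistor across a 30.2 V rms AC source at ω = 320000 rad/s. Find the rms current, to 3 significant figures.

X_C = 1/(ωC) = 16.9 Ω
Parallel: admittances add. Y = 1/R + jωC
Y = (0.0278 + j0.0592) S
|Y| = 0.0654 S → |Z| = 1/|Y| = 15.3 Ω, ∠Z = −∠Y = -64.9°
I = V/|Z| = 30.2/15.3 = 1.97 A

1.97 A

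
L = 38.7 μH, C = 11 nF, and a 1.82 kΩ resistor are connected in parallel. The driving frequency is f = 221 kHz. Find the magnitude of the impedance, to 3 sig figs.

296 Ω

ω = 2πf = 1.389e+06 rad/s
X_L = ωL = 53.7 Ω
X_C = 1/(ωC) = 65.5 Ω
Parallel: admittances add. Y = 1/R + 1/(jωL) + jωC
Y = (0.000549 − j0.00333) S
|Y| = 0.00338 S → |Z| = 1/|Y| = 296 Ω, ∠Z = −∠Y = 80.6°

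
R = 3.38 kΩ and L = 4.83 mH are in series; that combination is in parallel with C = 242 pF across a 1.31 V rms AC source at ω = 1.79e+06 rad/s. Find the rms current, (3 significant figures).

439 μA

X_L = ωL = 8650 Ω
X_C = 1/(ωC) = 2310 Ω
Branch 1 (R+jX_L): Z₁ = 3380 + j8650 Ω, |Z₁| = 9280 Ω
Branch 2 (−jX_C): Z₂ = −j2310 Ω
Parallel: Z = Z₁Z₂/(Z₁+Z₂), |Z| = 2980 Ω, ∠Z = -83.3°
I = V/|Z| = 1.31/2980 = 439 μA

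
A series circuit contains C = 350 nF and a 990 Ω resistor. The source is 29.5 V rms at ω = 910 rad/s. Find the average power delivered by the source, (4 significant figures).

79.49 mW

X_C = 1/(ωC) = 3140 Ω
Z = 990.0 − j3140 Ω
|Z| = √(990.0² + 3140²) = 3292 Ω
∠Z = arctan(-3140/990.0) = -72.50°
I = V/|Z| = 8.961 mA
P = VI cos φ = 29.5 × 0.008961 × cos(-72.50°) = 79.49 mW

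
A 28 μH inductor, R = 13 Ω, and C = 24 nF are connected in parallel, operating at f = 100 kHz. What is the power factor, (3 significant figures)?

0.879

ω = 2πf = 628300 rad/s
X_L = ωL = 17.6 Ω
X_C = 1/(ωC) = 66.3 Ω
Parallel: admittances add. Y = 1/R + 1/(jωL) + jωC
Y = (0.0769 − j0.0418) S
|Y| = 0.0875 S → |Z| = 1/|Y| = 11.4 Ω, ∠Z = −∠Y = 28.5°
cos φ = cos(28.5°) = 0.879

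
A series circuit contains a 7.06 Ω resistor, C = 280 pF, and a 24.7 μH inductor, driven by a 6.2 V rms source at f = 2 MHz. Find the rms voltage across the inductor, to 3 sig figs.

ω = 2πf = 1.257e+07 rad/s
X_L = ωL = 310 Ω
X_C = 1/(ωC) = 284 Ω
Net reactance X = X_L − X_C = 26.2 Ω
Z = 7.06 + j26.2 Ω
|Z| = √(7.06² + 26.2²) = 27.1 Ω
I = V/|Z| = 229 mA
V_L = I·|Z_L| = 0.229 × 310 = 71.0 V

71.0 V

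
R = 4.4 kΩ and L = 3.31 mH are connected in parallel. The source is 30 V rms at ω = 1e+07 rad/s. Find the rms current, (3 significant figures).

6.88 mA

X_L = ωL = 33100 Ω
Parallel: admittances add. Y = 1/R + 1/(jωL)
Y = (0.000227 − j3.02e-05) S
|Y| = 0.000229 S → |Z| = 1/|Y| = 4360 Ω, ∠Z = −∠Y = 7.57°
I = V/|Z| = 30/4360 = 6.88 mA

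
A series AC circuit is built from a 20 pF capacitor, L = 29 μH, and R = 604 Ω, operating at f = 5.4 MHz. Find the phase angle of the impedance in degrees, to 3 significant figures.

-39.0°

ω = 2πf = 3.393e+07 rad/s
X_L = ωL = 984 Ω
X_C = 1/(ωC) = 1470 Ω
Net reactance X = X_L − X_C = -490 Ω
Z = 604 − j490 Ω
|Z| = √(604² + 490²) = 778 Ω
∠Z = arctan(-490/604) = -39.0°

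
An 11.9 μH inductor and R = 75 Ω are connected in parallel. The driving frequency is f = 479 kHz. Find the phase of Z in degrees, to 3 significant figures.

64.5°

ω = 2πf = 3.01e+06 rad/s
X_L = ωL = 35.8 Ω
Parallel: admittances add. Y = 1/R + 1/(jωL)
Y = (0.0133 − j0.0279) S
|Y| = 0.0309 S → |Z| = 1/|Y| = 32.3 Ω, ∠Z = −∠Y = 64.5°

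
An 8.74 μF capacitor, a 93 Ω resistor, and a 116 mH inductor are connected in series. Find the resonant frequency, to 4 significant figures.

158.1 Hz

ω₀ = 1/√(LC) = 1/√(0.116 × 8.74e-06) = 993.2 rad/s
f₀ = ω₀/(2π) = 158.1 Hz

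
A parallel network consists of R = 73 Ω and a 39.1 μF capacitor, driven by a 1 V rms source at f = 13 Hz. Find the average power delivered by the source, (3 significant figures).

ω = 2πf = 81.68 rad/s
X_C = 1/(ωC) = 313 Ω
Parallel: admittances add. Y = 1/R + jωC
Y = (0.0137 + j0.00319) S
|Y| = 0.0141 S → |Z| = 1/|Y| = 71.1 Ω, ∠Z = −∠Y = -13.1°
I = V/|Z| = 14.1 mA
P = VI cos φ = 1 × 0.0141 × cos(-13.1°) = 13.7 mW

13.7 mW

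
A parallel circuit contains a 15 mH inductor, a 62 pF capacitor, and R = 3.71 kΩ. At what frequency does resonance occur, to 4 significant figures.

165.0 kHz

ω₀ = 1/√(LC) = 1/√(0.015 × 6.2e-11) = 1.037e+06 rad/s
f₀ = ω₀/(2π) = 165.0 kHz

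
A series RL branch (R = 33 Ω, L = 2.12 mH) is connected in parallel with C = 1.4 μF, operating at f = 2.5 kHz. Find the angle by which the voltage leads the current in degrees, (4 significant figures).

-24.49°

ω = 2πf = 15710 rad/s
X_L = ωL = 33.30 Ω
X_C = 1/(ωC) = 45.47 Ω
Branch 1 (R+jX_L): Z₁ = 33.00 + j33.30 Ω, |Z₁| = 46.88 Ω
Branch 2 (−jX_C): Z₂ = −j45.47 Ω
Parallel: Z = Z₁Z₂/(Z₁+Z₂), |Z| = 60.61 Ω, ∠Z = -24.49°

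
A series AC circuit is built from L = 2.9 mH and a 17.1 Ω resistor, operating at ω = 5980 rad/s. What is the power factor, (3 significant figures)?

0.702

X_L = ωL = 17.3 Ω
Z = 17.1 + j17.3 Ω
|Z| = √(17.1² + 17.3²) = 24.4 Ω
∠Z = arctan(17.3/17.1) = 45.4°
cos φ = cos(45.4°) = 0.702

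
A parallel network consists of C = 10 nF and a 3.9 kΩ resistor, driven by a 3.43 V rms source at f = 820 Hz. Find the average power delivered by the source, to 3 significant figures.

ω = 2πf = 5152 rad/s
X_C = 1/(ωC) = 19400 Ω
Parallel: admittances add. Y = 1/R + jωC
Y = (0.000256 + j5.15e-05) S
|Y| = 0.000262 S → |Z| = 1/|Y| = 3820 Ω, ∠Z = −∠Y = -11.4°
I = V/|Z| = 897 μA
P = VI cos φ = 3.43 × 0.000897 × cos(-11.4°) = 3.02 mW

3.02 mW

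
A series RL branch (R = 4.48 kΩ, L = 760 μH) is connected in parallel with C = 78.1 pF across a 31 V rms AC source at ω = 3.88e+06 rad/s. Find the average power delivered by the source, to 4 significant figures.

X_L = ωL = 2949 Ω
X_C = 1/(ωC) = 3300 Ω
Branch 1 (R+jX_L): Z₁ = 4480 + j2949 Ω, |Z₁| = 5363 Ω
Branch 2 (−jX_C): Z₂ = −j3300 Ω
Parallel: Z = Z₁Z₂/(Z₁+Z₂), |Z| = 3939 Ω, ∠Z = -52.16°
I = V/|Z| = 7.871 mA
P = VI cos φ = 31 × 0.007871 × cos(-52.16°) = 149.7 mW

149.7 mW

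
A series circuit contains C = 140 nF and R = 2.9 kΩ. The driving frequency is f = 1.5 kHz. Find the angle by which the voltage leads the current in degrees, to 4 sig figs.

-14.65°

ω = 2πf = 9425 rad/s
X_C = 1/(ωC) = 757.9 Ω
Z = 2900 − j757.9 Ω
|Z| = √(2900² + 757.9²) = 2997 Ω
∠Z = arctan(-757.9/2900) = -14.65°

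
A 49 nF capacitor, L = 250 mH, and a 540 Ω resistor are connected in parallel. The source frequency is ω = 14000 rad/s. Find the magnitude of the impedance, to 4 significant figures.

X_L = ωL = 3500 Ω
X_C = 1/(ωC) = 1458 Ω
Parallel: admittances add. Y = 1/R + 1/(jωL) + jωC
Y = (0.001852 + j0.0004003) S
|Y| = 0.001895 S → |Z| = 1/|Y| = 527.8 Ω, ∠Z = −∠Y = -12.20°

527.8 Ω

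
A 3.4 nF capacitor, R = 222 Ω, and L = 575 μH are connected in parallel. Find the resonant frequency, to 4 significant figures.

113.8 kHz

ω₀ = 1/√(LC) = 1/√(0.000575 × 3.4e-09) = 715200 rad/s
f₀ = ω₀/(2π) = 113.8 kHz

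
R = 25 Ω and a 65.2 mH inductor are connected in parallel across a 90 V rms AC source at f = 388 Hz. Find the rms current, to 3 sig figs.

ω = 2πf = 2438 rad/s
X_L = ωL = 159 Ω
Parallel: admittances add. Y = 1/R + 1/(jωL)
Y = (0.0400 − j0.00629) S
|Y| = 0.0405 S → |Z| = 1/|Y| = 24.7 Ω, ∠Z = −∠Y = 8.94°
I = V/|Z| = 90/24.7 = 3.64 A

3.64 A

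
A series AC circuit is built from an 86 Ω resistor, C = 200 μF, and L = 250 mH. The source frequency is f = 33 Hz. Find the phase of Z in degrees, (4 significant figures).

ω = 2πf = 207.3 rad/s
X_L = ωL = 51.84 Ω
X_C = 1/(ωC) = 24.11 Ω
Net reactance X = X_L − X_C = 27.72 Ω
Z = 86.00 + j27.72 Ω
|Z| = √(86.00² + 27.72²) = 90.36 Ω
∠Z = arctan(27.72/86.00) = 17.87°

17.87°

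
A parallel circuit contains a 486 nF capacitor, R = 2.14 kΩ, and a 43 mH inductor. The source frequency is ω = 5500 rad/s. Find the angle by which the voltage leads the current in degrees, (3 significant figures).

73.3°

X_L = ωL = 236 Ω
X_C = 1/(ωC) = 374 Ω
Parallel: admittances add. Y = 1/R + 1/(jωL) + jωC
Y = (0.000467 − j0.00156) S
|Y| = 0.00162 S → |Z| = 1/|Y| = 616 Ω, ∠Z = −∠Y = 73.3°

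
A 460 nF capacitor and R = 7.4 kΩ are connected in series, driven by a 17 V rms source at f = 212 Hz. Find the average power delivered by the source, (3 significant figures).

37.2 mW

ω = 2πf = 1332 rad/s
X_C = 1/(ωC) = 1630 Ω
Z = 7400 − j1630 Ω
|Z| = √(7400² + 1630²) = 7580 Ω
∠Z = arctan(-1630/7400) = -12.4°
I = V/|Z| = 2.24 mA
P = VI cos φ = 17 × 0.00224 × cos(-12.4°) = 37.2 mW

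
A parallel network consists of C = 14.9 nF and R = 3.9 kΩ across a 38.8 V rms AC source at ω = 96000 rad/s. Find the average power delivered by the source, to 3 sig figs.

X_C = 1/(ωC) = 699 Ω
Parallel: admittances add. Y = 1/R + jωC
Y = (0.000256 + j0.00143) S
|Y| = 0.00145 S → |Z| = 1/|Y| = 688 Ω, ∠Z = −∠Y = -79.8°
I = V/|Z| = 56.4 mA
P = VI cos φ = 38.8 × 0.0564 × cos(-79.8°) = 386 mW

386 mW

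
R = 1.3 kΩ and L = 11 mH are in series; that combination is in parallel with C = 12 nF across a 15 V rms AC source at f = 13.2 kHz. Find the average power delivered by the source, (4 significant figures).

116.0 mW

ω = 2πf = 82940 rad/s
X_L = ωL = 912.3 Ω
X_C = 1/(ωC) = 1005 Ω
Branch 1 (R+jX_L): Z₁ = 1300 + j912.3 Ω, |Z₁| = 1588 Ω
Branch 2 (−jX_C): Z₂ = −j1005 Ω
Parallel: Z = Z₁Z₂/(Z₁+Z₂), |Z| = 1224 Ω, ∠Z = -50.87°
I = V/|Z| = 12.25 mA
P = VI cos φ = 15 × 0.01225 × cos(-50.87°) = 116.0 mW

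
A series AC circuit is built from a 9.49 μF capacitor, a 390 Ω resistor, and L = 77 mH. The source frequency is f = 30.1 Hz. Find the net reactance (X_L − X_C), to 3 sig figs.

-543 Ω

ω = 2πf = 189.1 rad/s
X_L = ωL = 14.6 Ω
X_C = 1/(ωC) = 557 Ω
X = 14.6 − 557 = -543 Ω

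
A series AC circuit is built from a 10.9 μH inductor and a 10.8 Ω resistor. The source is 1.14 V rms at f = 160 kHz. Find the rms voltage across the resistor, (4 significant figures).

ω = 2πf = 1.005e+06 rad/s
X_L = ωL = 10.96 Ω
Z = 10.80 + j10.96 Ω
|Z| = √(10.80² + 10.96²) = 15.39 Ω
I = V/|Z| = 74.10 mA
V_R = I·|Z_R| = 0.07410 × 10.80 = 0.8002 V

0.8002 V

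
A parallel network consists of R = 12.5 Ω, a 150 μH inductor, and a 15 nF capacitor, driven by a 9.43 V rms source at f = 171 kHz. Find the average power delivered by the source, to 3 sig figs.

ω = 2πf = 1.074e+06 rad/s
X_L = ωL = 161 Ω
X_C = 1/(ωC) = 62.0 Ω
Parallel: admittances add. Y = 1/R + 1/(jωL) + jωC
Y = (0.0800 + j0.00991) S
|Y| = 0.0806 S → |Z| = 1/|Y| = 12.4 Ω, ∠Z = −∠Y = -7.06°
I = V/|Z| = 760 mA
P = VI cos φ = 9.43 × 0.760 × cos(-7.06°) = 7.11 W

7.11 W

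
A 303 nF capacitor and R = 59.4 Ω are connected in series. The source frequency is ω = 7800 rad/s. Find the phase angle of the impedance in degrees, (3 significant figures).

-82.0°

X_C = 1/(ωC) = 423 Ω
Z = 59.4 − j423 Ω
|Z| = √(59.4² + 423²) = 427 Ω
∠Z = arctan(-423/59.4) = -82.0°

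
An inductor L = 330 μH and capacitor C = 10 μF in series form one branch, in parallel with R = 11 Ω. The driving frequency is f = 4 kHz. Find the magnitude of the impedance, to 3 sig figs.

ω = 2πf = 25130 rad/s
X_L = ωL = 8.29 Ω
X_C = 1/(ωC) = 3.98 Ω
Branch 1: Z₁ = R = 11.0 Ω
Branch 2 (series LC): Z₂ = j(X_L − X_C) = j4.31 Ω
Parallel: Z = Z₁Z₂/(Z₁+Z₂), |Z| = 4.02 Ω, ∠Z = 68.6°

4.02 Ω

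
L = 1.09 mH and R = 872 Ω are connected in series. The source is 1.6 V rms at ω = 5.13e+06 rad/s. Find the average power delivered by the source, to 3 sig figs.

X_L = ωL = 5590 Ω
Z = 872 + j5590 Ω
|Z| = √(872² + 5590²) = 5660 Ω
∠Z = arctan(5590/872) = 81.1°
I = V/|Z| = 283 μA
P = VI cos φ = 1.6 × 0.000283 × cos(81.1°) = 69.7 μW

69.7 μW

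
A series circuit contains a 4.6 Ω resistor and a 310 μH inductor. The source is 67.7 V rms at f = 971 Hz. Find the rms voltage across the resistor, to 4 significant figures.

ω = 2πf = 6101 rad/s
X_L = ωL = 1.891 Ω
Z = 4.600 + j1.891 Ω
|Z| = √(4.600² + 1.891²) = 4.974 Ω
I = V/|Z| = 13.61 A
V_R = I·|Z_R| = 13.61 × 4.600 = 62.61 V

62.61 V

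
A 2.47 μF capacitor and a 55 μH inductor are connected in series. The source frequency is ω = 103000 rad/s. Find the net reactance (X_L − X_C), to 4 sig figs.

X_L = ωL = 5.665 Ω
X_C = 1/(ωC) = 3.931 Ω
X = 5.665 − 3.931 = 1.734 Ω

1.734 Ω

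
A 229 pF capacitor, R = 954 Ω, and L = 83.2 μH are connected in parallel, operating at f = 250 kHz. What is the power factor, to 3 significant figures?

ω = 2πf = 1.571e+06 rad/s
X_L = ωL = 131 Ω
X_C = 1/(ωC) = 2780 Ω
Parallel: admittances add. Y = 1/R + 1/(jωL) + jωC
Y = (0.00105 − j0.00729) S
|Y| = 0.00737 S → |Z| = 1/|Y| = 136 Ω, ∠Z = −∠Y = 81.8°
cos φ = cos(81.8°) = 0.142

0.142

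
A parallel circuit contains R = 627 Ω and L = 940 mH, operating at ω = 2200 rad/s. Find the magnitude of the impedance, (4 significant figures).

600.0 Ω

X_L = ωL = 2068 Ω
Parallel: admittances add. Y = 1/R + 1/(jωL)
Y = (0.001595 − j0.0004836) S
|Y| = 0.001667 S → |Z| = 1/|Y| = 600.0 Ω, ∠Z = −∠Y = 16.87°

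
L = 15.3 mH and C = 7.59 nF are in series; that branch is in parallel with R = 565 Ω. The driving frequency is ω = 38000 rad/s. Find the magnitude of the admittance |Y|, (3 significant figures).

1.80 mS

X_L = ωL = 581 Ω
X_C = 1/(ωC) = 3470 Ω
Branch 1: Z₁ = R = 565 Ω
Branch 2 (series LC): Z₂ = j(X_L − X_C) = −j2890 Ω
Parallel: Z = Z₁Z₂/(Z₁+Z₂), |Z| = 554 Ω, ∠Z = -11.1°
|Y| = 1/|Z| = 1.80 mS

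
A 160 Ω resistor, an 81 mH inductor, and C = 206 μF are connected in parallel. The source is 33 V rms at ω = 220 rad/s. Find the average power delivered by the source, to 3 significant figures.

X_L = ωL = 17.8 Ω
X_C = 1/(ωC) = 22.1 Ω
Parallel: admittances add. Y = 1/R + 1/(jωL) + jωC
Y = (0.00625 − j0.0108) S
|Y| = 0.0125 S → |Z| = 1/|Y| = 80.2 Ω, ∠Z = −∠Y = 59.9°
I = V/|Z| = 412 mA
P = VI cos φ = 33 × 0.412 × cos(59.9°) = 6.81 W

6.81 W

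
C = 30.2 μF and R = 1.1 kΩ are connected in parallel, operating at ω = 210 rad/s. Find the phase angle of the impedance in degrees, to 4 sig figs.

-81.84°

X_C = 1/(ωC) = 157.7 Ω
Parallel: admittances add. Y = 1/R + jωC
Y = (0.0009091 + j0.006342) S
|Y| = 0.006407 S → |Z| = 1/|Y| = 156.1 Ω, ∠Z = −∠Y = -81.84°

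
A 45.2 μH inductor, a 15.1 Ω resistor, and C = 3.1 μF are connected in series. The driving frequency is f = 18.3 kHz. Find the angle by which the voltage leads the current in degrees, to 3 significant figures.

ω = 2πf = 115000 rad/s
X_L = ωL = 5.20 Ω
X_C = 1/(ωC) = 2.81 Ω
Net reactance X = X_L − X_C = 2.39 Ω
Z = 15.1 + j2.39 Ω
|Z| = √(15.1² + 2.39²) = 15.3 Ω
∠Z = arctan(2.39/15.1) = 9.00°

9.00°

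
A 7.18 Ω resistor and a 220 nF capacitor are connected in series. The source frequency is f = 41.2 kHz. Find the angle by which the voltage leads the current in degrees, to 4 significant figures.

-67.76°

ω = 2πf = 258900 rad/s
X_C = 1/(ωC) = 17.56 Ω
Z = 7.180 − j17.56 Ω
|Z| = √(7.180² + 17.56²) = 18.97 Ω
∠Z = arctan(-17.56/7.180) = -67.76°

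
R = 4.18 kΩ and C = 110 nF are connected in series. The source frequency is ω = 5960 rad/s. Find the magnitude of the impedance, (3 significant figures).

X_C = 1/(ωC) = 1530 Ω
Z = 4180 − j1530 Ω
|Z| = √(4180² + 1530²) = 4450 Ω

4450 Ω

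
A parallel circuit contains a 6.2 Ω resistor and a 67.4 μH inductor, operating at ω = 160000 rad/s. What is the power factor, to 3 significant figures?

X_L = ωL = 10.8 Ω
Parallel: admittances add. Y = 1/R + 1/(jωL)
Y = (0.161 − j0.0927) S
|Y| = 0.186 S → |Z| = 1/|Y| = 5.37 Ω, ∠Z = −∠Y = 29.9°
cos φ = cos(29.9°) = 0.867

0.867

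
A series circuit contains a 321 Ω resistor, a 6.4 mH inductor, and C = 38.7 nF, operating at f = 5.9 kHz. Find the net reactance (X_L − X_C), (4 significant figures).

-459.8 Ω

ω = 2πf = 37070 rad/s
X_L = ωL = 237.3 Ω
X_C = 1/(ωC) = 697.0 Ω
X = 237.3 − 697.0 = -459.8 Ω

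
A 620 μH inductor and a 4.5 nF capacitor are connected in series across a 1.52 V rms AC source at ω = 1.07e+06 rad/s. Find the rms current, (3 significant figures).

X_L = ωL = 663 Ω
X_C = 1/(ωC) = 208 Ω
Net reactance X = X_L − X_C = 456 Ω
Z = j456 Ω
|Z| = √(0² + 456²) = 456 Ω
I = V/|Z| = 1.52/456 = 3.34 mA

3.34 mA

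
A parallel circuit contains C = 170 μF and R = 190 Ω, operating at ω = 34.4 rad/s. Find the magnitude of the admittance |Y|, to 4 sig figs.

7.868 mS

X_C = 1/(ωC) = 171.0 Ω
Parallel: admittances add. Y = 1/R + jωC
Y = (0.005263 + j0.005848) S
|Y| = 0.007868 S → |Z| = 1/|Y| = 127.1 Ω, ∠Z = −∠Y = -48.01°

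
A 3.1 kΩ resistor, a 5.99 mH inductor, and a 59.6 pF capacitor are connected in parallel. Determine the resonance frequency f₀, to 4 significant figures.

ω₀ = 1/√(LC) = 1/√(0.00599 × 5.96e-11) = 1.674e+06 rad/s
f₀ = ω₀/(2π) = 266.4 kHz

266.4 kHz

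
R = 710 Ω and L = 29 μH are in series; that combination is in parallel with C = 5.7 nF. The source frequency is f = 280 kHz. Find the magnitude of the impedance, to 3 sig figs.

ω = 2πf = 1.759e+06 rad/s
X_L = ωL = 51.0 Ω
X_C = 1/(ωC) = 99.7 Ω
Branch 1 (R+jX_L): Z₁ = 710 + j51.0 Ω, |Z₁| = 712 Ω
Branch 2 (−jX_C): Z₂ = −j99.7 Ω
Parallel: Z = Z₁Z₂/(Z₁+Z₂), |Z| = 99.7 Ω, ∠Z = -82.0°

99.7 Ω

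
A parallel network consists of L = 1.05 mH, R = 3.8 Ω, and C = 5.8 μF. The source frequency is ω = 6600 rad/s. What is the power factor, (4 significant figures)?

X_L = ωL = 6.930 Ω
X_C = 1/(ωC) = 26.12 Ω
Parallel: admittances add. Y = 1/R + 1/(jωL) + jωC
Y = (0.2632 − j0.1060) S
|Y| = 0.2837 S → |Z| = 1/|Y| = 3.525 Ω, ∠Z = −∠Y = 21.94°
cos φ = cos(21.94°) = 0.9276

0.9276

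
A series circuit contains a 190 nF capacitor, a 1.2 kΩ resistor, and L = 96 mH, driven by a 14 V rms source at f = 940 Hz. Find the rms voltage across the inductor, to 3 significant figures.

ω = 2πf = 5906 rad/s
X_L = ωL = 567 Ω
X_C = 1/(ωC) = 891 Ω
Net reactance X = X_L − X_C = -324 Ω
Z = 1200 − j324 Ω
|Z| = √(1200² + 324²) = 1240 Ω
I = V/|Z| = 11.3 mA
V_L = I·|Z_L| = 0.0113 × 567 = 6.39 V

6.39 V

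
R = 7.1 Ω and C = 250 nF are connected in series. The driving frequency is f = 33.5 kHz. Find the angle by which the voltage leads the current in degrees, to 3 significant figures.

-69.5°

ω = 2πf = 210500 rad/s
X_C = 1/(ωC) = 19.0 Ω
Z = 7.10 − j19.0 Ω
|Z| = √(7.10² + 19.0²) = 20.3 Ω
∠Z = arctan(-19.0/7.10) = -69.5°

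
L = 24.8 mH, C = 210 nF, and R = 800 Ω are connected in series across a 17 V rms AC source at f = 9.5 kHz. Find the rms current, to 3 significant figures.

10.5 mA

ω = 2πf = 59690 rad/s
X_L = ωL = 1480 Ω
X_C = 1/(ωC) = 79.8 Ω
Net reactance X = X_L − X_C = 1400 Ω
Z = 800 + j1400 Ω
|Z| = √(800² + 1400²) = 1610 Ω
I = V/|Z| = 17/1610 = 10.5 mA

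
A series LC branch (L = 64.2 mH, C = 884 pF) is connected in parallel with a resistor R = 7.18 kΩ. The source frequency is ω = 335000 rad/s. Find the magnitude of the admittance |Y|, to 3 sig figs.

150 μS

X_L = ωL = 21500 Ω
X_C = 1/(ωC) = 3380 Ω
Branch 1: Z₁ = R = 7180 Ω
Branch 2 (series LC): Z₂ = j(X_L − X_C) = j18100 Ω
Parallel: Z = Z₁Z₂/(Z₁+Z₂), |Z| = 6680 Ω, ∠Z = 21.6°
|Y| = 1/|Z| = 150 μS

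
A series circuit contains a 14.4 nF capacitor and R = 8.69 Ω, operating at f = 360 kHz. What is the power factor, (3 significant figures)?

ω = 2πf = 2.262e+06 rad/s
X_C = 1/(ωC) = 30.7 Ω
Z = 8.69 − j30.7 Ω
|Z| = √(8.69² + 30.7²) = 31.9 Ω
∠Z = arctan(-30.7/8.69) = -74.2°
cos φ = cos(-74.2°) = 0.272

0.272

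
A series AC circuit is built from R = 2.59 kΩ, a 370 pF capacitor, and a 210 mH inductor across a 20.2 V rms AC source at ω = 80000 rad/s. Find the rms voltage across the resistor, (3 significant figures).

3.05 V

X_L = ωL = 16800 Ω
X_C = 1/(ωC) = 33800 Ω
Net reactance X = X_L − X_C = -17000 Ω
Z = 2590 − j17000 Ω
|Z| = √(2590² + 17000²) = 17200 Ω
I = V/|Z| = 1.18 mA
V_R = I·|Z_R| = 0.00118 × 2590 = 3.05 V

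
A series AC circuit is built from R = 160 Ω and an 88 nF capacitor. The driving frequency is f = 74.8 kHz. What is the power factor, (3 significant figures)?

ω = 2πf = 470000 rad/s
X_C = 1/(ωC) = 24.2 Ω
Z = 160 − j24.2 Ω
|Z| = √(160² + 24.2²) = 162 Ω
∠Z = arctan(-24.2/160) = -8.59°
cos φ = cos(-8.59°) = 0.989

0.989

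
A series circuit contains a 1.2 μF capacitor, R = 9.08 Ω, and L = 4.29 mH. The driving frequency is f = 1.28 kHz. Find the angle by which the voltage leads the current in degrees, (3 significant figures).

ω = 2πf = 8042 rad/s
X_L = ωL = 34.5 Ω
X_C = 1/(ωC) = 104 Ω
Net reactance X = X_L − X_C = -69.1 Ω
Z = 9.08 − j69.1 Ω
|Z| = √(9.08² + 69.1²) = 69.7 Ω
∠Z = arctan(-69.1/9.08) = -82.5°

-82.5°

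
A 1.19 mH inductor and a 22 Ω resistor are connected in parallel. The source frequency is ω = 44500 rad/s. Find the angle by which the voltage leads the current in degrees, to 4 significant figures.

X_L = ωL = 52.96 Ω
Parallel: admittances add. Y = 1/R + 1/(jωL)
Y = (0.04545 − j0.01888) S
|Y| = 0.04922 S → |Z| = 1/|Y| = 20.32 Ω, ∠Z = −∠Y = 22.56°

22.56°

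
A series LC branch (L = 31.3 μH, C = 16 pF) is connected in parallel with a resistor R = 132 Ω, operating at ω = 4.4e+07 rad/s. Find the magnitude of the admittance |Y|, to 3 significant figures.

24.3 mS

X_L = ωL = 1380 Ω
X_C = 1/(ωC) = 1420 Ω
Branch 1: Z₁ = R = 132 Ω
Branch 2 (series LC): Z₂ = j(X_L − X_C) = −j43.3 Ω
Parallel: Z = Z₁Z₂/(Z₁+Z₂), |Z| = 41.1 Ω, ∠Z = -71.9°
|Y| = 1/|Z| = 24.3 mS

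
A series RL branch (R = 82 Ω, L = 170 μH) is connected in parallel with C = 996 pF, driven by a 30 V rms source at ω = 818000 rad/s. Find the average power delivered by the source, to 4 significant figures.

X_L = ωL = 139.1 Ω
X_C = 1/(ωC) = 1227 Ω
Branch 1 (R+jX_L): Z₁ = 82.00 + j139.1 Ω, |Z₁| = 161.4 Ω
Branch 2 (−jX_C): Z₂ = −j1227 Ω
Parallel: Z = Z₁Z₂/(Z₁+Z₂), |Z| = 181.5 Ω, ∠Z = 55.16°
I = V/|Z| = 165.2 mA
P = VI cos φ = 30 × 0.1652 × cos(55.16°) = 2.832 W

2.832 W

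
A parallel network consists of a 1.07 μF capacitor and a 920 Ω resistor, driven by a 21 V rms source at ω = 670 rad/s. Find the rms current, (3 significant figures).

27.3 mA

X_C = 1/(ωC) = 1390 Ω
Parallel: admittances add. Y = 1/R + jωC
Y = (0.00109 + j0.000717) S
|Y| = 0.00130 S → |Z| = 1/|Y| = 768 Ω, ∠Z = −∠Y = -33.4°
I = V/|Z| = 21/768 = 27.3 mA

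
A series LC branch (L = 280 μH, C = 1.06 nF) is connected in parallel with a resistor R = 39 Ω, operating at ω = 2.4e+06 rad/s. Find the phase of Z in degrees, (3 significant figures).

7.96°

X_L = ωL = 672 Ω
X_C = 1/(ωC) = 393 Ω
Branch 1: Z₁ = R = 39.0 Ω
Branch 2 (series LC): Z₂ = j(X_L − X_C) = j279 Ω
Parallel: Z = Z₁Z₂/(Z₁+Z₂), |Z| = 38.6 Ω, ∠Z = 7.96°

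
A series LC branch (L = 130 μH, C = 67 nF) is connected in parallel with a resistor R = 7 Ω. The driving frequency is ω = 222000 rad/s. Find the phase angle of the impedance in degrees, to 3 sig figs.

X_L = ωL = 28.9 Ω
X_C = 1/(ωC) = 67.2 Ω
Branch 1: Z₁ = R = 7.00 Ω
Branch 2 (series LC): Z₂ = j(X_L − X_C) = −j38.4 Ω
Parallel: Z = Z₁Z₂/(Z₁+Z₂), |Z| = 6.89 Ω, ∠Z = -10.3°

-10.3°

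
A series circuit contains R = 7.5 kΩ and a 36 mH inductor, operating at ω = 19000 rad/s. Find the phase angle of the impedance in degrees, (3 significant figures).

X_L = ωL = 684 Ω
Z = 7500 + j684 Ω
|Z| = √(7500² + 684²) = 7530 Ω
∠Z = arctan(684/7500) = 5.21°

5.21°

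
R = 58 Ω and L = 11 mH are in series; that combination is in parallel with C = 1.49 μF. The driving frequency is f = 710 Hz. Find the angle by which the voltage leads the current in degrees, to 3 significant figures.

ω = 2πf = 4461 rad/s
X_L = ωL = 49.1 Ω
X_C = 1/(ωC) = 150 Ω
Branch 1 (R+jX_L): Z₁ = 58.0 + j49.1 Ω, |Z₁| = 76.0 Ω
Branch 2 (−jX_C): Z₂ = −j150 Ω
Parallel: Z = Z₁Z₂/(Z₁+Z₂), |Z| = 97.9 Ω, ∠Z = 10.5°

10.5°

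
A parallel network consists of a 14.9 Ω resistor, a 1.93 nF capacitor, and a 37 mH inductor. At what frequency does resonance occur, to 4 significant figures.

18.83 kHz

ω₀ = 1/√(LC) = 1/√(0.037 × 1.93e-09) = 118300 rad/s
f₀ = ω₀/(2π) = 18.83 kHz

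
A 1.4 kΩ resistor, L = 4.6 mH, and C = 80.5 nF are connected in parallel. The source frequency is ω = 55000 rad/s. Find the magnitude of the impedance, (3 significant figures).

1170 Ω

X_L = ωL = 253 Ω
X_C = 1/(ωC) = 226 Ω
Parallel: admittances add. Y = 1/R + 1/(jωL) + jωC
Y = (0.000714 + j0.000475) S
|Y| = 0.000858 S → |Z| = 1/|Y| = 1170 Ω, ∠Z = −∠Y = -33.6°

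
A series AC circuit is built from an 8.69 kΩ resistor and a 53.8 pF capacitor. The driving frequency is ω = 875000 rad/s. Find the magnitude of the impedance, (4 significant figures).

X_C = 1/(ωC) = 21240 Ω
Z = 8690 − j21240 Ω
|Z| = √(8690² + 21240²) = 22950 Ω

22950 Ω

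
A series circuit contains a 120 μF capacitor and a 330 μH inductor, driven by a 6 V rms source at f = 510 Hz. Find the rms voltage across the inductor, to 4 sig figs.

4.112 V

ω = 2πf = 3204 rad/s
X_L = ωL = 1.057 Ω
X_C = 1/(ωC) = 2.601 Ω
Net reactance X = X_L − X_C = -1.543 Ω
Z = − j1.543 Ω
|Z| = √(0² + 1.543²) = 1.543 Ω
I = V/|Z| = 3.888 A
V_L = I·|Z_L| = 3.888 × 1.057 = 4.112 V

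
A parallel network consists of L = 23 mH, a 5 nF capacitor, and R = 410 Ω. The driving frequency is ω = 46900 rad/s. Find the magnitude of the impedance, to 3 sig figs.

394 Ω

X_L = ωL = 1080 Ω
X_C = 1/(ωC) = 4260 Ω
Parallel: admittances add. Y = 1/R + 1/(jωL) + jωC
Y = (0.00244 − j0.000693) S
|Y| = 0.00254 S → |Z| = 1/|Y| = 394 Ω, ∠Z = −∠Y = 15.9°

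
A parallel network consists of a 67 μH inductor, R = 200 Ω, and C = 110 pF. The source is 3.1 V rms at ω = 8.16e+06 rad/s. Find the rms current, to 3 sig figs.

X_L = ωL = 547 Ω
X_C = 1/(ωC) = 1110 Ω
Parallel: admittances add. Y = 1/R + 1/(jωL) + jωC
Y = (0.00500 − j0.000931) S
|Y| = 0.00509 S → |Z| = 1/|Y| = 197 Ω, ∠Z = −∠Y = 10.6°
I = V/|Z| = 3.1/197 = 15.8 mA

15.8 mA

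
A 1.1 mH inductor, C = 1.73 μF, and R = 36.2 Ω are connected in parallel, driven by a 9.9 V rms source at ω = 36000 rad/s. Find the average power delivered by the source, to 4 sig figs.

X_L = ωL = 39.60 Ω
X_C = 1/(ωC) = 16.06 Ω
Parallel: admittances add. Y = 1/R + 1/(jωL) + jωC
Y = (0.02762 + j0.03703) S
|Y| = 0.04620 S → |Z| = 1/|Y| = 21.65 Ω, ∠Z = −∠Y = -53.28°
I = V/|Z| = 457.3 mA
P = VI cos φ = 9.9 × 0.4573 × cos(-53.28°) = 2.707 W

2.707 W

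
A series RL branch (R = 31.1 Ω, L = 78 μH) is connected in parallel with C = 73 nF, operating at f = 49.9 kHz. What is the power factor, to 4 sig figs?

ω = 2πf = 313500 rad/s
X_L = ωL = 24.46 Ω
X_C = 1/(ωC) = 43.69 Ω
Branch 1 (R+jX_L): Z₁ = 31.10 + j24.46 Ω, |Z₁| = 39.56 Ω
Branch 2 (−jX_C): Z₂ = −j43.69 Ω
Parallel: Z = Z₁Z₂/(Z₁+Z₂), |Z| = 47.27 Ω, ∠Z = -20.08°
cos φ = cos(-20.08°) = 0.9392

0.9392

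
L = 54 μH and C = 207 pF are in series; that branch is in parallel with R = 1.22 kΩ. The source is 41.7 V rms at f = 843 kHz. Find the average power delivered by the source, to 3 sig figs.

ω = 2πf = 5.297e+06 rad/s
X_L = ωL = 286 Ω
X_C = 1/(ωC) = 912 Ω
Branch 1: Z₁ = R = 1220 Ω
Branch 2 (series LC): Z₂ = j(X_L − X_C) = −j626 Ω
Parallel: Z = Z₁Z₂/(Z₁+Z₂), |Z| = 557 Ω, ∠Z = -62.8°
I = V/|Z| = 74.9 mA
P = VI cos φ = 41.7 × 0.0749 × cos(-62.8°) = 1.43 W

1.43 W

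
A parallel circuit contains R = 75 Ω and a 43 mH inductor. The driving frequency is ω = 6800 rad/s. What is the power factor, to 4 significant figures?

0.9686

X_L = ωL = 292.4 Ω
Parallel: admittances add. Y = 1/R + 1/(jωL)
Y = (0.01333 − j0.003420) S
|Y| = 0.01376 S → |Z| = 1/|Y| = 72.65 Ω, ∠Z = −∠Y = 14.39°
cos φ = cos(14.39°) = 0.9686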